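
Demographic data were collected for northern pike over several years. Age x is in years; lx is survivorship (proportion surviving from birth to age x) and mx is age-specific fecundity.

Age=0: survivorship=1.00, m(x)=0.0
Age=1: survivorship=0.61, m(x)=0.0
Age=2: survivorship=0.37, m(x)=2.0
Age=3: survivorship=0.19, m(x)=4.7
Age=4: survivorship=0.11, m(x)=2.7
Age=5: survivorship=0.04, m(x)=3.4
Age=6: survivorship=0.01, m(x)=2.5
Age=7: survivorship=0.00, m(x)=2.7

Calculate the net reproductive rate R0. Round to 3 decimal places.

2.091

lx·mx by age: 0, 0, 0.74, 0.893, 0.297, 0.136, 0.025, 0
R0 = Σ lx·mx = 2.091 → 2.091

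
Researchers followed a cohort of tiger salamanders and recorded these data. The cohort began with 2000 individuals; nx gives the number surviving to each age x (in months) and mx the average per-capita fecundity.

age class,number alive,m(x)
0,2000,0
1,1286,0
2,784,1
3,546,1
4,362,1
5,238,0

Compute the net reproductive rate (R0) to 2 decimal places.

0.85

lx = nx/n0 = nx/2000: 1, 0.643, 0.392, 0.273, 0.181, 0.119
lx·mx by age: 0, 0, 0.392, 0.273, 0.181, 0
R0 = Σ lx·mx = 0.846 → 0.85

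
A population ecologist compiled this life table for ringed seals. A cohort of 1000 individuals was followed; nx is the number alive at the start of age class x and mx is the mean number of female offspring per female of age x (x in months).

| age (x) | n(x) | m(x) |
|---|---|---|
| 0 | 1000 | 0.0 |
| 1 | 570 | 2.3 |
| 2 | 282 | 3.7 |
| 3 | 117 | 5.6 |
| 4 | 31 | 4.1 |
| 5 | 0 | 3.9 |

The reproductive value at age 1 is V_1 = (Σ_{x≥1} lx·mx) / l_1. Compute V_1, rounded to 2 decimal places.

lx = nx/n0 = nx/1000: 1, 0.57, 0.282, 0.117, 0.031, 0
lx·mx for x ≥ 1: 1.311, 1.0434, 0.6552, 0.1271, 0 → sum = 3.1367
V_1 = 3.1367 / l_1 = 3.1367 / 0.57 = 5.502982… → 5.50

5.50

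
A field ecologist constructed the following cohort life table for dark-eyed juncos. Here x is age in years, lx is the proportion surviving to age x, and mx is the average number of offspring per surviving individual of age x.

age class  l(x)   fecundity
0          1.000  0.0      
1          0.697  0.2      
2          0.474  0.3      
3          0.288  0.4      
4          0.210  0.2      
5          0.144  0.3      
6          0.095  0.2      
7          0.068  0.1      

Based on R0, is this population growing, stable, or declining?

declining

R0 = Σ lx·mx = 0 + 0.1394 + 0.1422 + 0.1152 + 0.042 + 0.0432 + 0.019 + 0.0068 = 0.5078
R0 < 1, so the population is declining.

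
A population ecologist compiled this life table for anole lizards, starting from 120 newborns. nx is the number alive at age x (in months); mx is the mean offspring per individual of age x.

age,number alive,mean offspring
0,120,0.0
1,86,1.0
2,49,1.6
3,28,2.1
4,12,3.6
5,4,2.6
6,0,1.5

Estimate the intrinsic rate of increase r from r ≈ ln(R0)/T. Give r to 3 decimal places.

0.359

lx = nx/n0 = nx/120: 1, 0.71667…, 0.40833…, 0.23333…, 0.1, 0.03333…, 0
R0 = Σ lx·mx = 0 + 0.71667… + 0.65333… + 0.49… + 0.36 + 0.08667… + 0 = 2.306667…
Σ x·lx·mx = 5.366667…; T = 5.366667…/2.306667… = 2.32659…
r ≈ ln(R0)/T = ln(2.306667…)/2.32659… = 0.35924… → 0.359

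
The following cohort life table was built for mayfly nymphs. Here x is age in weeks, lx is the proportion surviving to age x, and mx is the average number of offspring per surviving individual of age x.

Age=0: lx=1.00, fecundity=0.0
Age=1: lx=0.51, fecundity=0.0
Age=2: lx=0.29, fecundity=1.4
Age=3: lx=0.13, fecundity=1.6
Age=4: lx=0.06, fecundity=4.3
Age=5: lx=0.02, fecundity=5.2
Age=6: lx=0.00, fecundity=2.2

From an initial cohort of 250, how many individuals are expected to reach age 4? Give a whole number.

Expected survivors = N0 · l_4 = 250 × 0.06 = 15 → 15

15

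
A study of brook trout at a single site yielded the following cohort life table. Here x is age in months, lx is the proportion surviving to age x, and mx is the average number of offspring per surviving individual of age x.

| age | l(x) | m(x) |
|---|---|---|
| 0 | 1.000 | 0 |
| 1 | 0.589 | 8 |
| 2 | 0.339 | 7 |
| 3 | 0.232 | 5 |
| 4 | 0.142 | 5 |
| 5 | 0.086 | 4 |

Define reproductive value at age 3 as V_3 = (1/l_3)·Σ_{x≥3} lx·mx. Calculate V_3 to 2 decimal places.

lx·mx for x ≥ 3: 1.16, 0.71, 0.344 → sum = 2.214
V_3 = 2.214 / l_3 = 2.214 / 0.232 = 9.543103… → 9.54

9.54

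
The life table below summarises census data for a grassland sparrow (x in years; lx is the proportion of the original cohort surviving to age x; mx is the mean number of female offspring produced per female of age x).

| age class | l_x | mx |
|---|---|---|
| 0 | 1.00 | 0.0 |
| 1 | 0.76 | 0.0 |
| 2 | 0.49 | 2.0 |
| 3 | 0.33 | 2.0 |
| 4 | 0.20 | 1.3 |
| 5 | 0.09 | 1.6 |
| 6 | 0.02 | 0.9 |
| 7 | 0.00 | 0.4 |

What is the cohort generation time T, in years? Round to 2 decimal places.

2.82

lx·mx: 0, 0, 0.98, 0.66, 0.26, 0.144, 0.018, 0 → R0 = 2.062
x·lx·mx: 0, 0, 1.96, 1.98, 1.04, 0.72, 0.108, 0 → Σ = 5.808
T = 5.808 / 2.062 = 2.816683… → 2.82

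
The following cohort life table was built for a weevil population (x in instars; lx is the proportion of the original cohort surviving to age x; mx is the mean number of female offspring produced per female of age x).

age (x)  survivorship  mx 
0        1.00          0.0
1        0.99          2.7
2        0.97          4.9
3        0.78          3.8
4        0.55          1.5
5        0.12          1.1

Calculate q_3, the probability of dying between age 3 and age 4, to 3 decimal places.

q_3 = (l_3 − l_4) / l_3 = (0.78 − 0.55) / 0.78
     = 0.23 / 0.78 = 0.294872… → 0.295

0.295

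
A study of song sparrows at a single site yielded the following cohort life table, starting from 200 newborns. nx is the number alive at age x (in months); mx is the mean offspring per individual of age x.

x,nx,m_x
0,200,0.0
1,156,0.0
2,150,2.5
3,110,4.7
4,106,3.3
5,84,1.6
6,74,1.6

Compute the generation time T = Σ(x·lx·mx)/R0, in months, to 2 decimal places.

lx = nx/n0 = nx/200: 1, 0.78, 0.75, 0.55, 0.53, 0.42, 0.37
lx·mx: 0, 0, 1.875, 2.585, 1.749, 0.672, 0.592 → R0 = 7.473
x·lx·mx: 0, 0, 3.75, 7.755, 6.996, 3.36, 3.552 → Σ = 25.413
T = 25.413 / 7.473 = 3.400642… → 3.40

3.40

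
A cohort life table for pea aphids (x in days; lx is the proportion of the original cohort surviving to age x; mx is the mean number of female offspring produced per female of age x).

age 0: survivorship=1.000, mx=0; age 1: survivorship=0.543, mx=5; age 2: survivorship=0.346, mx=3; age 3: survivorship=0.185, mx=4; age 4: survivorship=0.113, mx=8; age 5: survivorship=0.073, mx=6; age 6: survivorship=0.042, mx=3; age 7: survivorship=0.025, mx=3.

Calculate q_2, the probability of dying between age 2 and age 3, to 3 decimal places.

q_2 = (l_2 − l_3) / l_2 = (0.346 − 0.185) / 0.346
     = 0.161 / 0.346 = 0.465318… → 0.465

0.465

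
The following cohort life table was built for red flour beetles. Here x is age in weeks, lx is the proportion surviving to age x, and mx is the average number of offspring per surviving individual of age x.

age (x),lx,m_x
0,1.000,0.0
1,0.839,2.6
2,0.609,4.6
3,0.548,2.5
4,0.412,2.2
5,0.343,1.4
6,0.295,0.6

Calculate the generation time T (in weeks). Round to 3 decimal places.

lx·mx: 0, 2.1814, 2.8014, 1.37, 0.9064, 0.4802, 0.177 → R0 = 7.9164
x·lx·mx: 0, 2.1814, 5.6028, 4.11, 3.6256, 2.401, 1.062 → Σ = 18.9828
T = 18.9828 / 7.9164 = 2.397908… → 2.398

2.398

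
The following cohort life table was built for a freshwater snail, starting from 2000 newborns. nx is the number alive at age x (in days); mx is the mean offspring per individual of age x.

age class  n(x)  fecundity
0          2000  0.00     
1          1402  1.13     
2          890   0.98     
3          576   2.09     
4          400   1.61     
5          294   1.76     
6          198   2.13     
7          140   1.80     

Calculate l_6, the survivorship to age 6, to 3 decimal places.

0.099

l_6 = n_6/n_0 = 198/2000 = 0.099 → 0.099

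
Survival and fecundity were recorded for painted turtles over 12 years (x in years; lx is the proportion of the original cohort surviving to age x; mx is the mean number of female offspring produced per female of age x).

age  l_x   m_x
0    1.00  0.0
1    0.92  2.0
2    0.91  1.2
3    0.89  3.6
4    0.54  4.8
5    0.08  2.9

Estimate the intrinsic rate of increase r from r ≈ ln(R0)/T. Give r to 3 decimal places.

0.781

R0 = Σ lx·mx = 0 + 1.84 + 1.092 + 3.204 + 2.592 + 0.232 = 8.96
Σ x·lx·mx = 25.164; T = 25.164/8.96 = 2.80848…
r ≈ ln(R0)/T = ln(8.96)/2.80848… = 0.78077… → 0.781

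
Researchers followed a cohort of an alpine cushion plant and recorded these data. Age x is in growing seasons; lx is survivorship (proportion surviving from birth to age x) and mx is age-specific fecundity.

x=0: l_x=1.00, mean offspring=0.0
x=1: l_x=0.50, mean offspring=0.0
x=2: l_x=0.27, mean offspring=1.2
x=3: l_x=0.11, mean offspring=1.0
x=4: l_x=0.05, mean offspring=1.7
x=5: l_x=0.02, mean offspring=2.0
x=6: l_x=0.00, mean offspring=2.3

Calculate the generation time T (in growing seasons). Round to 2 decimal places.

lx·mx: 0, 0, 0.324, 0.11, 0.085, 0.04, 0 → R0 = 0.559
x·lx·mx: 0, 0, 0.648, 0.33, 0.34, 0.2, 0 → Σ = 1.518
T = 1.518 / 0.559 = 2.715564… → 2.72

2.72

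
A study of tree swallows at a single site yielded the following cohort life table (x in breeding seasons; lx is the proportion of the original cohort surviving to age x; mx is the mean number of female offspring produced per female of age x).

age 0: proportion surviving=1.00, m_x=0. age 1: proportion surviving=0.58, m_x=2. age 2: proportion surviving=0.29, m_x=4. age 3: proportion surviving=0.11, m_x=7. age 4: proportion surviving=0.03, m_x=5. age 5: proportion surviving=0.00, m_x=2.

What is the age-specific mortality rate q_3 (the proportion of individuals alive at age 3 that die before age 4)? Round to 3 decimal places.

0.727

q_3 = (l_3 − l_4) / l_3 = (0.11 − 0.03) / 0.11
     = 0.08 / 0.11 = 0.727273… → 0.727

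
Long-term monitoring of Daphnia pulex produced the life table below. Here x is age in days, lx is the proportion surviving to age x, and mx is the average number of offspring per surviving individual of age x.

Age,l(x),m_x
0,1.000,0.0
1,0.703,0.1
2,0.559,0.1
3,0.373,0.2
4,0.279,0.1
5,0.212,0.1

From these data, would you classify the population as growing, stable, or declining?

R0 = Σ lx·mx = 0 + 0.0703 + 0.0559 + 0.0746 + 0.0279 + 0.0212 = 0.2499
R0 < 1, so the population is declining.

declining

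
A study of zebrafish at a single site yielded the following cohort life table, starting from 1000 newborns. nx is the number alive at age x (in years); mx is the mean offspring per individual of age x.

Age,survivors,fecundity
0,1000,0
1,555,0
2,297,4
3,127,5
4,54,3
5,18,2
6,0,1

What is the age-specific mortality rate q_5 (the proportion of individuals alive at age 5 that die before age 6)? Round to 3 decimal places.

1.000

lx = nx/n0 = nx/1000: 1, 0.555, 0.297, 0.127, 0.054, 0.018, 0
q_5 = (l_5 − l_6) / l_5 = (0.018 − 0) / 0.018
     = 0.018 / 0.018 = 1 → 1.000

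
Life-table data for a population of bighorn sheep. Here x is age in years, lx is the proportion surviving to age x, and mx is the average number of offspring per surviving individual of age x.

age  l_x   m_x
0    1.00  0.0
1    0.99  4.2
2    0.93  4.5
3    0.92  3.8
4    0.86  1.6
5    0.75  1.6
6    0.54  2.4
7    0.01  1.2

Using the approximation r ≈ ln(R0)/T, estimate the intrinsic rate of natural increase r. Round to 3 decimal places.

1.022

R0 = Σ lx·mx = 0 + 4.158 + 4.185 + 3.496 + 1.376 + 1.2 + 1.296 + 0.012 = 15.723
Σ x·lx·mx = 42.38; T = 42.38/15.723 = 2.69541…
r ≈ ln(R0)/T = ln(15.723)/2.69541… = 1.02215… → 1.022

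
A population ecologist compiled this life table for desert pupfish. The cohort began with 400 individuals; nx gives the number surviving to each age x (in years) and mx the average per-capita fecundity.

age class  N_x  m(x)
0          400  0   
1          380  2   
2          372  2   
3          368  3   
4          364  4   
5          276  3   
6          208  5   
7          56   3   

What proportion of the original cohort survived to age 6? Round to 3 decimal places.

0.520

l_6 = n_6/n_0 = 208/400 = 0.52 → 0.520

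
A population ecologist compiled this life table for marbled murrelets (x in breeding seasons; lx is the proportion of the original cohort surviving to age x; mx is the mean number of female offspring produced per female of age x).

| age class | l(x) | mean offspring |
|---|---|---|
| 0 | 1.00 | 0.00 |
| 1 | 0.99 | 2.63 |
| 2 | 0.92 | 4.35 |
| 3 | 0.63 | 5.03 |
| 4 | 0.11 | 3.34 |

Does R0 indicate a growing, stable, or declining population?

growing

R0 = Σ lx·mx = 0 + 2.6037 + 4.002 + 3.1689 + 0.3674 = 10.142
R0 > 1, so the population is growing.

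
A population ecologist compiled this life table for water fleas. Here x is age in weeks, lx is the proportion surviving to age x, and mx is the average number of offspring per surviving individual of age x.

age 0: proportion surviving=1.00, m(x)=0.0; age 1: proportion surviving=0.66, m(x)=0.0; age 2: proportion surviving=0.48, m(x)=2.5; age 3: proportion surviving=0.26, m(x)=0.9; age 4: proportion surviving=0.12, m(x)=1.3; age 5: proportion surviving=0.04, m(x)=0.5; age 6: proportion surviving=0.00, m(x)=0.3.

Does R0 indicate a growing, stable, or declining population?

growing

R0 = Σ lx·mx = 0 + 0 + 1.2 + 0.234 + 0.156 + 0.02 + 0 = 1.61
R0 > 1, so the population is growing.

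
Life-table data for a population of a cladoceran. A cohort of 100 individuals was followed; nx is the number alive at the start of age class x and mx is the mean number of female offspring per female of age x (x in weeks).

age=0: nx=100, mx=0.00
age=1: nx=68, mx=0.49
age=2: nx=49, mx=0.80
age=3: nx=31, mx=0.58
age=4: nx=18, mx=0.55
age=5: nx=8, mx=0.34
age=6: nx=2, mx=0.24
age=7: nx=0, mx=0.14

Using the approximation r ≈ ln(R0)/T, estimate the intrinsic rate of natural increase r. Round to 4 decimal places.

0.0165

lx = nx/n0 = nx/100: 1, 0.68, 0.49, 0.31, 0.18, 0.08, 0.02, 0
R0 = Σ lx·mx = 0 + 0.3332 + 0.392 + 0.1798 + 0.099 + 0.0272 + 0.0048 + 0 = 1.036
Σ x·lx·mx = 2.2174; T = 2.2174/1.036 = 2.14035…
r ≈ ln(R0)/T = ln(1.036)/2.14035… = 0.016524… → 0.0165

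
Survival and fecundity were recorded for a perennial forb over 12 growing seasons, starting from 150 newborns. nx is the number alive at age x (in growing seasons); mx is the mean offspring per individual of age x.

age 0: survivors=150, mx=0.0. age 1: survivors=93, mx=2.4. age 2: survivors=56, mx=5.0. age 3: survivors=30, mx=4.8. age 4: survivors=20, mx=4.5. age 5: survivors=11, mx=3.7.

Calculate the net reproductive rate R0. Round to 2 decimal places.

5.19

lx = nx/n0 = nx/150: 1, 0.62, 0.37333…, 0.2, 0.13333…, 0.07333…
lx·mx by age: 0, 1.488, 1.866667…, 0.96, 0.6…, 0.271333…
R0 = Σ lx·mx = 5.186… → 5.19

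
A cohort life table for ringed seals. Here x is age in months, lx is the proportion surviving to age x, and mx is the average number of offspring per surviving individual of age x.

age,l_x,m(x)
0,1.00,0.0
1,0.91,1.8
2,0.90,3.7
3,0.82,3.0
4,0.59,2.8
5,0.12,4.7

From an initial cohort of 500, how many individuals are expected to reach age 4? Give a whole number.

295

Expected survivors = N0 · l_4 = 500 × 0.59 = 295 → 295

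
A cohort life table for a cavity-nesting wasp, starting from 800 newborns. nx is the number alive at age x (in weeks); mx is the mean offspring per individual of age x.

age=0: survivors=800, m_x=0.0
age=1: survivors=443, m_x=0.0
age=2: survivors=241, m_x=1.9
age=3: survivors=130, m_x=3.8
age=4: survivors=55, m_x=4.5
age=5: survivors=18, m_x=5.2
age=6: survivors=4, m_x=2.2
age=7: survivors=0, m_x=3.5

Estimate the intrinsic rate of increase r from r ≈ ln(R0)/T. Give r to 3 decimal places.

0.162

lx = nx/n0 = nx/800: 1, 0.55375, 0.30125, 0.1625, 0.06875, 0.0225, 0.005, 0
R0 = Σ lx·mx = 0 + 0 + 0.57238… + 0.6175 + 0.30938… + 0.117 + 0.011 + 0 = 1.62725
Σ x·lx·mx = 4.88575; T = 4.88575/1.62725 = 3.00246…
r ≈ ln(R0)/T = ln(1.62725)/3.00246… = 0.16216… → 0.162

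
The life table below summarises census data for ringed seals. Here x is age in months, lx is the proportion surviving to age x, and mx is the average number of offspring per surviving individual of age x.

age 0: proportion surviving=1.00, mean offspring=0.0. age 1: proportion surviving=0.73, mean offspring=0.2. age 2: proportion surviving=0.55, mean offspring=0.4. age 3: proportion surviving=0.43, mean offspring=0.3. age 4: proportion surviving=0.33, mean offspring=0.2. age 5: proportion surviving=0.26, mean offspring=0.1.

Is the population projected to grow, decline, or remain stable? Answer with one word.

R0 = Σ lx·mx = 0 + 0.146 + 0.22 + 0.129 + 0.066 + 0.026 = 0.587
R0 < 1, so the population is declining.

declining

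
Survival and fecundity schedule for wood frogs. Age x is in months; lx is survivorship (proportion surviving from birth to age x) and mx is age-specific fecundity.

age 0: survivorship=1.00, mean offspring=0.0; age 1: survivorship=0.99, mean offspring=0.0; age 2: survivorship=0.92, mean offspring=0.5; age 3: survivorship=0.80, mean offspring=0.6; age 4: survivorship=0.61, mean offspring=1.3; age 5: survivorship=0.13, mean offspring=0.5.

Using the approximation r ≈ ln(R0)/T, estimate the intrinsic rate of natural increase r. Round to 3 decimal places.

R0 = Σ lx·mx = 0 + 0 + 0.46 + 0.48 + 0.793 + 0.065 = 1.798
Σ x·lx·mx = 5.857; T = 5.857/1.798 = 3.25751…
r ≈ ln(R0)/T = ln(1.798)/3.25751… = 0.1801… → 0.180

0.180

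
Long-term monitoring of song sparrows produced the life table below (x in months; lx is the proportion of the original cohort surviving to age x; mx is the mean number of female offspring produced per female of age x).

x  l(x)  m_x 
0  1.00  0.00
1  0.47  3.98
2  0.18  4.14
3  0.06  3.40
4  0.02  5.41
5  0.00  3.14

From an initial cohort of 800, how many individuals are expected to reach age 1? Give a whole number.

376

Expected survivors = N0 · l_1 = 800 × 0.47 = 376 → 376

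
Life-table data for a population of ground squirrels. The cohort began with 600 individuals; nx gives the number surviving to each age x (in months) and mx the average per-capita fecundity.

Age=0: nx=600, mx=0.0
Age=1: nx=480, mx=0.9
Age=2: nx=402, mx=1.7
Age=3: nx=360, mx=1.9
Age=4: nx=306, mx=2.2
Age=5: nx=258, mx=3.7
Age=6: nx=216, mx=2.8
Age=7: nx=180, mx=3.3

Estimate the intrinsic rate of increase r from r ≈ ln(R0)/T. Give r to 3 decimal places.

0.495

lx = nx/n0 = nx/600: 1, 0.8, 0.67, 0.6, 0.51, 0.43, 0.36, 0.3
R0 = Σ lx·mx = 0 + 0.72 + 1.139 + 1.14 + 1.122 + 1.591 + 1.008 + 0.99 = 7.71
Σ x·lx·mx = 31.839; T = 31.839/7.71 = 4.12957…
r ≈ ln(R0)/T = ln(7.71)/4.12957… = 0.49461… → 0.495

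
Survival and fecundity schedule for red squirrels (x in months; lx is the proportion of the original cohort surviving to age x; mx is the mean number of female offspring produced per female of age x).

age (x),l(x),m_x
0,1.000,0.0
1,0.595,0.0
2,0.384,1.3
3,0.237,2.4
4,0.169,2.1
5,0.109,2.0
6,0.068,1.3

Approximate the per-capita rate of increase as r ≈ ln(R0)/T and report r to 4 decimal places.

R0 = Σ lx·mx = 0 + 0 + 0.4992 + 0.5688 + 0.3549 + 0.218 + 0.0884 = 1.7293
Σ x·lx·mx = 5.7448; T = 5.7448/1.7293 = 3.32204…
r ≈ ln(R0)/T = ln(1.7293)/3.32204… = 0.164874… → 0.1649

0.1649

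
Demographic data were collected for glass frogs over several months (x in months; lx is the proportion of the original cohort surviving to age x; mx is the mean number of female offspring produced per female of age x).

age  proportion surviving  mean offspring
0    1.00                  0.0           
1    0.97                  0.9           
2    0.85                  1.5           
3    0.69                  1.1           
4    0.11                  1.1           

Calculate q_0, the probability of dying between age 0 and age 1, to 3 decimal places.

0.030

q_0 = (l_0 − l_1) / l_0 = (1 − 0.97) / 1
     = 0.03 / 1 = 0.03 → 0.030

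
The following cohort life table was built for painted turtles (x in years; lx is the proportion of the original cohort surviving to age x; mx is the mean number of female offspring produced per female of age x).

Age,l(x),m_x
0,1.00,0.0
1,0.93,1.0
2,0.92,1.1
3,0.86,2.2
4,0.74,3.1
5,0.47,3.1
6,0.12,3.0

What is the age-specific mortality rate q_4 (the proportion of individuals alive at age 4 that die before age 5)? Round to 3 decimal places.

q_4 = (l_4 − l_5) / l_4 = (0.74 − 0.47) / 0.74
     = 0.27 / 0.74 = 0.364865… → 0.365

0.365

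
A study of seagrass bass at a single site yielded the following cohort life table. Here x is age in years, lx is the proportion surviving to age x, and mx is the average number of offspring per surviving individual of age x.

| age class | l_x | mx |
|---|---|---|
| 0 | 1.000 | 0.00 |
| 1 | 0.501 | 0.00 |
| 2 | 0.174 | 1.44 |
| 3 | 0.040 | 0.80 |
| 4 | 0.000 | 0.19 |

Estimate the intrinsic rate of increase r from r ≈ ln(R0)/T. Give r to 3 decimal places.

-0.598

R0 = Σ lx·mx = 0 + 0 + 0.25056 + 0.032 + 0 = 0.28256
Σ x·lx·mx = 0.59712; T = 0.59712/0.28256 = 2.11325…
r ≈ ln(R0)/T = ln(0.28256)/2.11325… = -0.59807… → -0.598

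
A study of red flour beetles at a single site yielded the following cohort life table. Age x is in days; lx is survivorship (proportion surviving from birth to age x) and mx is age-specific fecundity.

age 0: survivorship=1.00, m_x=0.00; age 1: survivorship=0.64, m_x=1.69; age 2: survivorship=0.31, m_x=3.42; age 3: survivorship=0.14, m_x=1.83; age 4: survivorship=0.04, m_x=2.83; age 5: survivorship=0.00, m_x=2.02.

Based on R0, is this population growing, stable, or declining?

R0 = Σ lx·mx = 0 + 1.0816 + 1.0602 + 0.2562 + 0.1132 + 0 = 2.5112
R0 > 1, so the population is growing.

growing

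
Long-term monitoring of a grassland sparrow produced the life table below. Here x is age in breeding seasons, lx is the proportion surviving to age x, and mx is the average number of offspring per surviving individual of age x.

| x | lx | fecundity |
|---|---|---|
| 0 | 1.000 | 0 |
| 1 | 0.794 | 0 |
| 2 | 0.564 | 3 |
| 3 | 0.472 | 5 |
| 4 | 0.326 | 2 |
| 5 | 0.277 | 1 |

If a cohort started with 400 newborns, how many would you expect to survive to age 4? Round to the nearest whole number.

Expected survivors = N0 · l_4 = 400 × 0.326 = 130.4 → 130

130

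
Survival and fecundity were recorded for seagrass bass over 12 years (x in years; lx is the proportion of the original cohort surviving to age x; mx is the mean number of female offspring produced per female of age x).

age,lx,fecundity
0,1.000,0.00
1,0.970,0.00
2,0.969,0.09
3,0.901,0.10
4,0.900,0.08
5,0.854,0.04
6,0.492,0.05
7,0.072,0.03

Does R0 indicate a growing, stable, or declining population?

R0 = Σ lx·mx = 0 + 0 + 0.08721 + 0.0901 + 0.072 + 0.03416 + 0.0246 + 0.00216 = 0.31023
R0 < 1, so the population is declining.

declining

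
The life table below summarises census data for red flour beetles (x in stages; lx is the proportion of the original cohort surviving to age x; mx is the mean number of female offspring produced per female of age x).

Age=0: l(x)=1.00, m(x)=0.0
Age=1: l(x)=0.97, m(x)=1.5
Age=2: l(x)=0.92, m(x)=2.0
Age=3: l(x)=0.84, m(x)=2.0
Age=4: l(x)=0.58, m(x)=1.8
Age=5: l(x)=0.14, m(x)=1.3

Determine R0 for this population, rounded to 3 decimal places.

6.201

lx·mx by age: 0, 1.455, 1.84, 1.68, 1.044, 0.182
R0 = Σ lx·mx = 6.201 → 6.201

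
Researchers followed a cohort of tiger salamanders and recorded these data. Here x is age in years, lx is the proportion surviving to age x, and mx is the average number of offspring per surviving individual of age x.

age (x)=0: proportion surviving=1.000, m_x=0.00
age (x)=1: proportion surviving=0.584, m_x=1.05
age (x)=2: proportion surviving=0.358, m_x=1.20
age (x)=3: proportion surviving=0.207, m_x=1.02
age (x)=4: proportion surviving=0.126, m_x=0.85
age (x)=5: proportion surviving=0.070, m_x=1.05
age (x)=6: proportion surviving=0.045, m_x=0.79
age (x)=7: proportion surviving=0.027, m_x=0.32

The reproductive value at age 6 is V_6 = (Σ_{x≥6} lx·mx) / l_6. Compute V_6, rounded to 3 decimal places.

lx·mx for x ≥ 6: 0.03555, 0.00864 → sum = 0.04419
V_6 = 0.04419 / l_6 = 0.04419 / 0.045 = 0.982 → 0.982

0.982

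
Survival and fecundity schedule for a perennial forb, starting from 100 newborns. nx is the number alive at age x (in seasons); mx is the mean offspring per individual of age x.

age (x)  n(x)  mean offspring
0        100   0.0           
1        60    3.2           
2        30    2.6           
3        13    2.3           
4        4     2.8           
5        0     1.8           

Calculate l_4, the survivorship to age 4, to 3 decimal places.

l_4 = n_4/n_0 = 4/100 = 0.04 → 0.040

0.040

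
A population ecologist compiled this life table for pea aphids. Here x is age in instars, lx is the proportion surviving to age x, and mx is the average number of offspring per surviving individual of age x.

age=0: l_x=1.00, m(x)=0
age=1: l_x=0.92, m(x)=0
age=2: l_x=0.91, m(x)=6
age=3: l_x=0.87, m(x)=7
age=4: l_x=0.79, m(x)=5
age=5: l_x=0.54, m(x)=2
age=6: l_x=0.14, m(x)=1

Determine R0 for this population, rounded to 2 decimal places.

lx·mx by age: 0, 0, 5.46, 6.09, 3.95, 1.08, 0.14
R0 = Σ lx·mx = 16.72 → 16.72

16.72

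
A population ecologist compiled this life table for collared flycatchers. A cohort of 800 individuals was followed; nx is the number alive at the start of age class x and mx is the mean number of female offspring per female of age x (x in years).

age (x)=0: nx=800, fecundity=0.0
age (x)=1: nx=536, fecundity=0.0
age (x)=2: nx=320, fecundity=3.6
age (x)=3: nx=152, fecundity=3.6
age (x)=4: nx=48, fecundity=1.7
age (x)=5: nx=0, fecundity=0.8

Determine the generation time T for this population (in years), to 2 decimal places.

lx = nx/n0 = nx/800: 1, 0.67, 0.4, 0.19, 0.06, 0
lx·mx: 0, 0, 1.44, 0.684, 0.102, 0 → R0 = 2.226
x·lx·mx: 0, 0, 2.88, 2.052, 0.408, 0 → Σ = 5.34
T = 5.34 / 2.226 = 2.398922… → 2.40

2.40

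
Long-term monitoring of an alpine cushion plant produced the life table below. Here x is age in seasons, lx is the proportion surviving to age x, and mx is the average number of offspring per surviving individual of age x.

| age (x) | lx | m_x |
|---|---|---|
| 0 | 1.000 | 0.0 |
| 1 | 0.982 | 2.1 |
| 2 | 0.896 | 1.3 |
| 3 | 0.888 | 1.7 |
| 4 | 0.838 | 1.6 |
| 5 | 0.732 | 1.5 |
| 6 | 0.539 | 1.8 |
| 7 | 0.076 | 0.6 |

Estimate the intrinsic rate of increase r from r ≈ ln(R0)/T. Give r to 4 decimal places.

0.6648

R0 = Σ lx·mx = 0 + 2.0622 + 1.1648 + 1.5096 + 1.3408 + 1.098 + 0.9702 + 0.0456 = 8.1912
Σ x·lx·mx = 25.9142; T = 25.9142/8.1912 = 3.16366…
r ≈ ln(R0)/T = ln(8.1912)/3.16366… = 0.664755… → 0.6648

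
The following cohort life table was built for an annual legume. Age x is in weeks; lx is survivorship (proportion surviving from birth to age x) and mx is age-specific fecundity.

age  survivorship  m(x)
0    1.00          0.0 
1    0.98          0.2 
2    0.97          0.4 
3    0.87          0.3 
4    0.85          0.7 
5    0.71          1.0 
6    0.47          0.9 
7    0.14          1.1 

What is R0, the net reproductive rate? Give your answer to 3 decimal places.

lx·mx by age: 0, 0.196, 0.388, 0.261, 0.595, 0.71, 0.423, 0.154
R0 = Σ lx·mx = 2.727 → 2.727

2.727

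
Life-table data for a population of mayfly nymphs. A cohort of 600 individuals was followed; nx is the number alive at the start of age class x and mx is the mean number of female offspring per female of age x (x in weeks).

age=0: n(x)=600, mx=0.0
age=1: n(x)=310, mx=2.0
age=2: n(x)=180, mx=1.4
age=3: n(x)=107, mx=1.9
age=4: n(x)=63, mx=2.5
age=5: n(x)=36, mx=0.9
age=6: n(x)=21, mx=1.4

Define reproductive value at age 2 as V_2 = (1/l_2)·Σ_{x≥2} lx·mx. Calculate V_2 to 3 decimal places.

lx = nx/n0 = nx/600: 1, 0.51667…, 0.3, 0.17833…, 0.105, 0.06, 0.035
lx·mx for x ≥ 2: 0.42, 0.338833…, 0.2625, 0.054, 0.049 → sum = 1.124333…
V_2 = 1.124333… / l_2 = 1.124333… / 0.3 = 3.747778… → 3.748

3.748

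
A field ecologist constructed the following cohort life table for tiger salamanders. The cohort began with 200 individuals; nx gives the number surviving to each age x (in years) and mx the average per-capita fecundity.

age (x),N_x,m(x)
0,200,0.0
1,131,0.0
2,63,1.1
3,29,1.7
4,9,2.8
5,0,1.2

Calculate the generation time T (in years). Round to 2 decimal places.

2.69

lx = nx/n0 = nx/200: 1, 0.655, 0.315, 0.145, 0.045, 0
lx·mx: 0, 0, 0.3465, 0.2465, 0.126, 0 → R0 = 0.719
x·lx·mx: 0, 0, 0.693, 0.7395, 0.504, 0 → Σ = 1.9365
T = 1.9365 / 0.719 = 2.693324… → 2.69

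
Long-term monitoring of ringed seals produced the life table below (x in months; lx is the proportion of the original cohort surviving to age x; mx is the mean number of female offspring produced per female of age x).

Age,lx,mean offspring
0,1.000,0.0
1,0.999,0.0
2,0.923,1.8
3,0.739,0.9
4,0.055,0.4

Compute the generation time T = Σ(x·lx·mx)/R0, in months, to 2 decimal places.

lx·mx: 0, 0, 1.6614, 0.6651, 0.022 → R0 = 2.3485
x·lx·mx: 0, 0, 3.3228, 1.9953, 0.088 → Σ = 5.4061
T = 5.4061 / 2.3485 = 2.301937… → 2.30

2.30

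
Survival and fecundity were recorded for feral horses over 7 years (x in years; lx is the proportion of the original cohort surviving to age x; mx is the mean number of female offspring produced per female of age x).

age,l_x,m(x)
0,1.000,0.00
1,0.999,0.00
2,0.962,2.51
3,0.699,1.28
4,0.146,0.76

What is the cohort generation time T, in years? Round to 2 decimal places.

lx·mx: 0, 0, 2.41462, 0.89472, 0.11096 → R0 = 3.4203
x·lx·mx: 0, 0, 4.82924, 2.68416, 0.44384 → Σ = 7.95724
T = 7.95724 / 3.4203 = 2.326474… → 2.33

2.33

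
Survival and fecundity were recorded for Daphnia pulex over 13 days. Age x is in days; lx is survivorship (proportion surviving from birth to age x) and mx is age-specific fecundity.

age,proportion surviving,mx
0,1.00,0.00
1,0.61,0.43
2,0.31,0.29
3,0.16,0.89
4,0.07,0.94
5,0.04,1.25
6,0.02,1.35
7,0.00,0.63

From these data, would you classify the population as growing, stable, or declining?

R0 = Σ lx·mx = 0 + 0.2623 + 0.0899 + 0.1424 + 0.0658 + 0.05 + 0.027 + 0 = 0.6374
R0 < 1, so the population is declining.

declining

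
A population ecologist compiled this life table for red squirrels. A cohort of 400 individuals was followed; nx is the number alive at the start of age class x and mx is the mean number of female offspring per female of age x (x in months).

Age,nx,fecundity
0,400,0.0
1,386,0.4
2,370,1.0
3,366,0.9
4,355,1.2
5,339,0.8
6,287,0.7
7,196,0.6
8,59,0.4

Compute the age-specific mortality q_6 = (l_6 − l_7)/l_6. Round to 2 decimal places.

lx = nx/n0 = nx/400: 1, 0.965, 0.925, 0.915, 0.8875, 0.8475, 0.7175, 0.49, 0.1475
q_6 = (l_6 − l_7) / l_6 = (0.7175 − 0.49) / 0.7175
     = 0.2275 / 0.7175 = 0.317073… → 0.32

0.32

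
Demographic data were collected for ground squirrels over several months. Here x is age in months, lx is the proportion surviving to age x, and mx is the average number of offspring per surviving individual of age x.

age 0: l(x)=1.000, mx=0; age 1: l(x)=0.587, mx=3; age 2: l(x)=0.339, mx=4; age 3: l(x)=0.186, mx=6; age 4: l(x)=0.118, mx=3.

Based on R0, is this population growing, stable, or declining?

R0 = Σ lx·mx = 0 + 1.761 + 1.356 + 1.116 + 0.354 = 4.587
R0 > 1, so the population is growing.

growing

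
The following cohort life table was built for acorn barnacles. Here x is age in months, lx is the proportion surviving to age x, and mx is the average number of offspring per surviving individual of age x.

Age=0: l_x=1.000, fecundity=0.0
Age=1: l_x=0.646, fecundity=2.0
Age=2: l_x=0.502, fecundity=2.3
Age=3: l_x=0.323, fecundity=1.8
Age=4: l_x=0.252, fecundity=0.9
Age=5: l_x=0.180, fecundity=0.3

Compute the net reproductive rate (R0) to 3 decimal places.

lx·mx by age: 0, 1.292, 1.1546, 0.5814, 0.2268, 0.054
R0 = Σ lx·mx = 3.3088 → 3.309

3.309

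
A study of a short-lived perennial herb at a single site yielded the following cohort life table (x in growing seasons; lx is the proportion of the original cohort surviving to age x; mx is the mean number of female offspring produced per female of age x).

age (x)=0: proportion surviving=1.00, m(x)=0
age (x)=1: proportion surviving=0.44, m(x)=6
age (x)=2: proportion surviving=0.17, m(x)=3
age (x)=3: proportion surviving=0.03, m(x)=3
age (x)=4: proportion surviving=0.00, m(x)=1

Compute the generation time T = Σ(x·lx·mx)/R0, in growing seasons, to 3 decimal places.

1.213

lx·mx: 0, 2.64, 0.51, 0.09, 0 → R0 = 3.24
x·lx·mx: 0, 2.64, 1.02, 0.27, 0 → Σ = 3.93
T = 3.93 / 3.24 = 1.212963… → 1.213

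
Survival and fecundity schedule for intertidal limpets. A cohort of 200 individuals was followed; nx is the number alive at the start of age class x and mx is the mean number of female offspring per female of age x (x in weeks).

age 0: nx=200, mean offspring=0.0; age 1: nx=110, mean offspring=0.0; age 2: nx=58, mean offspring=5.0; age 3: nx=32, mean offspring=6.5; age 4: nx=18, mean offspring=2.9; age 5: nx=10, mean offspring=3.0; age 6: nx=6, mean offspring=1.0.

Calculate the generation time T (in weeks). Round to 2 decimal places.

2.73

lx = nx/n0 = nx/200: 1, 0.55, 0.29, 0.16, 0.09, 0.05, 0.03
lx·mx: 0, 0, 1.45, 1.04, 0.261, 0.15, 0.03 → R0 = 2.931
x·lx·mx: 0, 0, 2.9, 3.12, 1.044, 0.75, 0.18 → Σ = 7.994
T = 7.994 / 2.931 = 2.727397… → 2.73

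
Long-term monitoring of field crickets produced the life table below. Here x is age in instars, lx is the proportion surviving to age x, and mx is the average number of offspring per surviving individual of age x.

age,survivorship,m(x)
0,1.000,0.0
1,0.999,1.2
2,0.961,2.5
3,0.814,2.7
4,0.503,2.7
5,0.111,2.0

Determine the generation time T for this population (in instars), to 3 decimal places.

2.594

lx·mx: 0, 1.1988, 2.4025, 2.1978, 1.3581, 0.222 → R0 = 7.3792
x·lx·mx: 0, 1.1988, 4.805, 6.5934, 5.4324, 1.11 → Σ = 19.1396
T = 19.1396 / 7.3792 = 2.593723… → 2.594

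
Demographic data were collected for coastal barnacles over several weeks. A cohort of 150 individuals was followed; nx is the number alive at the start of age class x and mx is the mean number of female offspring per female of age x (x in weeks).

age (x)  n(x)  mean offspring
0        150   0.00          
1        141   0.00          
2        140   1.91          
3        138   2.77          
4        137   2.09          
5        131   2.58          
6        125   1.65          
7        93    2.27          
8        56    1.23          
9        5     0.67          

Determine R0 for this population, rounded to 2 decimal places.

11.76

lx = nx/n0 = nx/150: 1, 0.94, 0.93333…, 0.92, 0.91333…, 0.87333…, 0.83333…, 0.62, 0.37333…, 0.03333…
lx·mx by age: 0, 0, 1.782667…, 2.5484, 1.908867…, 2.2532…, 1.375…, 1.4074, 0.4592…, 0.022333…
R0 = Σ lx·mx = 11.757067… → 11.76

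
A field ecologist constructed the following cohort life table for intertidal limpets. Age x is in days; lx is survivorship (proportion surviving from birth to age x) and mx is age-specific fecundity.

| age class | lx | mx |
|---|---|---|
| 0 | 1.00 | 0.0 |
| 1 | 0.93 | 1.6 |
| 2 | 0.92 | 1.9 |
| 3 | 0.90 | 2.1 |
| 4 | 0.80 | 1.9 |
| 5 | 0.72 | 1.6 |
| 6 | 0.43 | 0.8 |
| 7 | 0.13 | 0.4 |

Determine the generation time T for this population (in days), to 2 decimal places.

3.04

lx·mx: 0, 1.488, 1.748, 1.89, 1.52, 1.152, 0.344, 0.052 → R0 = 8.194
x·lx·mx: 0, 1.488, 3.496, 5.67, 6.08, 5.76, 2.064, 0.364 → Σ = 24.922
T = 24.922 / 8.194 = 3.041494… → 3.04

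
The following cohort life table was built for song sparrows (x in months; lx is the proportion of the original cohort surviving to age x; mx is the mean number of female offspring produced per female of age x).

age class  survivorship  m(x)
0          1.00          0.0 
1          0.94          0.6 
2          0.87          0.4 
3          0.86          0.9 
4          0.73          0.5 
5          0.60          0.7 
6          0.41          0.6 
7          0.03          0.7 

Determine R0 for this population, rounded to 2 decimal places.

lx·mx by age: 0, 0.564, 0.348, 0.774, 0.365, 0.42, 0.246, 0.021
R0 = Σ lx·mx = 2.738 → 2.74

2.74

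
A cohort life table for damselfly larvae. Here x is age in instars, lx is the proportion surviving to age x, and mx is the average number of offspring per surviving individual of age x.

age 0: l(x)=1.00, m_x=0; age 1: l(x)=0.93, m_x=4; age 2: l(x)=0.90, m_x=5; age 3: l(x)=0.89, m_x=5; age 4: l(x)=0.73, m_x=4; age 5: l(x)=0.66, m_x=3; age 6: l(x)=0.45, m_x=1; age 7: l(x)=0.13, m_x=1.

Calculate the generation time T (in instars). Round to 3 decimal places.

lx·mx: 0, 3.72, 4.5, 4.45, 2.92, 1.98, 0.45, 0.13 → R0 = 18.15
x·lx·mx: 0, 3.72, 9, 13.35, 11.68, 9.9, 2.7, 0.91 → Σ = 51.26
T = 51.26 / 18.15 = 2.824242… → 2.824

2.824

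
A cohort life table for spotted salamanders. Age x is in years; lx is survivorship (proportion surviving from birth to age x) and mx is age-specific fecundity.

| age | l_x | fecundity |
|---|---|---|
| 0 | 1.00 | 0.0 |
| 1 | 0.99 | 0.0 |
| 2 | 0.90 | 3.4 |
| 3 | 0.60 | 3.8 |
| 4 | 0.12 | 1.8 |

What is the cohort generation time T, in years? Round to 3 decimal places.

lx·mx: 0, 0, 3.06, 2.28, 0.216 → R0 = 5.556
x·lx·mx: 0, 0, 6.12, 6.84, 0.864 → Σ = 13.824
T = 13.824 / 5.556 = 2.488121… → 2.488

2.488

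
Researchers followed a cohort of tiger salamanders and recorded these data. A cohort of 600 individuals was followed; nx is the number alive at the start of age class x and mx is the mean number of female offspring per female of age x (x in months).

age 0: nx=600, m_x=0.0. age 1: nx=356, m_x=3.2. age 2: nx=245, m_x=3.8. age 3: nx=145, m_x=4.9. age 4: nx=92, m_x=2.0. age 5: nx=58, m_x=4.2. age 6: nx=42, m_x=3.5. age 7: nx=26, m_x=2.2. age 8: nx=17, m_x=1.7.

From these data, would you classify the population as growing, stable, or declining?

lx = nx/n0 = nx/600: 1, 0.59333…, 0.40833…, 0.24167…, 0.15333…, 0.09667…, 0.07, 0.04333…, 0.02833…
R0 = Σ lx·mx = 0 + 1.898667… + 1.551667… + 1.184167… + 0.306667… + 0.406… + 0.245 + 0.095333… + 0.048167… = 5.735667…
R0 > 1, so the population is growing.

growing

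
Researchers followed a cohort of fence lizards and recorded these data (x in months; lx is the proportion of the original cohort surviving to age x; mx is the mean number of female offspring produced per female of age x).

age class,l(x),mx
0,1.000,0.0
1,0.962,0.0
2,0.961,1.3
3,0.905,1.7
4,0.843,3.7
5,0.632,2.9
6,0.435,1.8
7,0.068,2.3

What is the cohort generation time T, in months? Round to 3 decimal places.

lx·mx: 0, 0, 1.2493, 1.5385, 3.1191, 1.8328, 0.783, 0.1564 → R0 = 8.6791
x·lx·mx: 0, 0, 2.4986, 4.6155, 12.4764, 9.164, 4.698, 1.0948 → Σ = 34.5473
T = 34.5473 / 8.6791 = 3.980516… → 3.981

3.981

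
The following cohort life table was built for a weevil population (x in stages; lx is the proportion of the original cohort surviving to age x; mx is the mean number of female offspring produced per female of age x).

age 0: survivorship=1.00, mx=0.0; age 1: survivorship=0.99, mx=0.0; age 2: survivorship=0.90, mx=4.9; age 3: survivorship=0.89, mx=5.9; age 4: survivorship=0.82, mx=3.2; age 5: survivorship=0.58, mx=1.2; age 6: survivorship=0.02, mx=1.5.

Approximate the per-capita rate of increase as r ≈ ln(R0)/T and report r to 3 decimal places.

0.862

R0 = Σ lx·mx = 0 + 0 + 4.41 + 5.251 + 2.624 + 0.696 + 0.03 = 13.011
Σ x·lx·mx = 38.729; T = 38.729/13.011 = 2.97664…
r ≈ ln(R0)/T = ln(13.011)/2.97664… = 0.86198… → 0.862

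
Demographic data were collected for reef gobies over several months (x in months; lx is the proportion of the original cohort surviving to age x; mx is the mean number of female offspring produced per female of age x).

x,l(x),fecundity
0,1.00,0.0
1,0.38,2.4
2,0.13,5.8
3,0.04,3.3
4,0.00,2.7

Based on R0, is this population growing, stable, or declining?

R0 = Σ lx·mx = 0 + 0.912 + 0.754 + 0.132 + 0 = 1.798
R0 > 1, so the population is growing.

growing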